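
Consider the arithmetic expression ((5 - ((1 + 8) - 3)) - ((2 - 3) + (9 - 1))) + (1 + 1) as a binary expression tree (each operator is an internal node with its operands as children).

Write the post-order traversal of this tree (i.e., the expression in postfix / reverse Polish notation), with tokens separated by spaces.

Post-order on an expression tree gives postfix notation: for each operator, emit left operand, right operand, then the operator.

5 1 8 + 3 - - 2 3 - 9 1 - + - 1 1 + +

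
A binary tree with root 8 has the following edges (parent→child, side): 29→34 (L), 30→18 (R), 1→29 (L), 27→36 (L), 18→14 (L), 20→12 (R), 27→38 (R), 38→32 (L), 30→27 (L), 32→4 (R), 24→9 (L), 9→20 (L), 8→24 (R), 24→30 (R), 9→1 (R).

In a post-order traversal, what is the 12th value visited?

Post-order visits the left subtree, then the right subtree, then the node.
At 8: no left child.
At 8: go right to 24.
  At 24: go left to 9.
    At 9: go left to 20.
      At 20: no left child.
      At 20: go right to 12.
        12 is a leaf — visit 12.
      Visit 20.
    At 9: go right to 1.
      At 1: go left to 29.
        At 29: go left to 34.
          34 is a leaf — visit 34.
        At 29: no right child.
        Visit 29.
      At 1: no right child.
      Visit 1.
    Visit 9.
  At 24: go right to 30.
    At 30: go left to 27.
      At 27: go left to 36.
        36 is a leaf — visit 36.
      At 27: go right to 38.
        At 38: go left to 32.
          At 32: no left child.
          At 32: go right to 4.
            4 is a leaf — visit 4.
          Visit 32.
        At 38: no right child.
        Visit 38.
      Visit 27.
    At 30: go right to 18.
      At 18: go left to 14.
        14 is a leaf — visit 14.
      At 18: no right child.
      Visit 18.
    Visit 30.
  Visit 24.
Visit 8.
Full post-order sequence: 12, 20, 34, 29, 1, 9, 36, 4, 32, 38, 27, 14, 18, 30, 24, 8.

14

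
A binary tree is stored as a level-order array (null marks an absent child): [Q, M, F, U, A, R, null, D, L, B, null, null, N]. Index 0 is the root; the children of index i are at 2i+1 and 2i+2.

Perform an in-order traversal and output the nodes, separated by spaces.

In-order visits the left subtree, then the node, then the right subtree.
At Q: go left to M.
  At M: go left to U.
    At U: go left to D.
      D is a leaf — visit D.
    Visit U.
    At U: go right to L.
      L is a leaf — visit L.
  Visit M.
  At M: go right to A.
    At A: go left to B.
      B is a leaf — visit B.
    Visit A.
    At A: no right child.
Visit Q.
At Q: go right to F.
  At F: go left to R.
    At R: no left child.
    Visit R.
    At R: go right to N.
      N is a leaf — visit N.
  Visit F.
  At F: no right child.

D U L M B A Q R N F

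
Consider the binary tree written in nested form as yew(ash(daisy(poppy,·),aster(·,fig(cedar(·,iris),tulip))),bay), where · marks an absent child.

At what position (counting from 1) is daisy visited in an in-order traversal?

In-order visits the left subtree, then the node, then the right subtree.
At yew: go left to ash.
  At ash: go left to daisy.
    At daisy: go left to poppy.
      poppy is a leaf — visit poppy.
    Visit daisy.
    At daisy: no right child.
  Visit ash.
  At ash: go right to aster.
    At aster: no left child.
    Visit aster.
    At aster: go right to fig.
      At fig: go left to cedar.
        At cedar: no left child.
        Visit cedar.
        At cedar: go right to iris.
          iris is a leaf — visit iris.
      Visit fig.
      At fig: go right to tulip.
        tulip is a leaf — visit tulip.
Visit yew.
At yew: go right to bay.
  bay is a leaf — visit bay.
Full in-order sequence: poppy, daisy, ash, aster, cedar, iris, fig, tulip, yew, bay.

2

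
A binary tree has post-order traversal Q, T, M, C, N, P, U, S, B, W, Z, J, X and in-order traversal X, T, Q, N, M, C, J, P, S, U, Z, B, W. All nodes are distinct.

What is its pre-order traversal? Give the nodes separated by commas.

The last element of post-order is the root; it splits in-order into left and right subtrees.
Root X: left subtree has 0 nodes { }, right has 12 {T, Q, N, M, C, J, P, S, U, Z, B, W}.
  Root J: left subtree has 5 nodes {T, Q, N, M, C}, right has 6 {P, S, U, Z, B, W}.
    Root N: left subtree has 2 nodes {T, Q}, right has 2 {M, C}.
      Root T: left subtree has 0 nodes { }, right has 1 {Q}.
      Root C: left subtree has 1 node {M}, right has 0 { }.
    Root Z: left subtree has 3 nodes {P, S, U}, right has 2 {B, W}.
      Root S: left subtree has 1 node {P}, right has 1 {U}.
      Root W: left subtree has 1 node {B}, right has 0 { }.

X, J, N, T, Q, C, M, Z, S, P, U, W, B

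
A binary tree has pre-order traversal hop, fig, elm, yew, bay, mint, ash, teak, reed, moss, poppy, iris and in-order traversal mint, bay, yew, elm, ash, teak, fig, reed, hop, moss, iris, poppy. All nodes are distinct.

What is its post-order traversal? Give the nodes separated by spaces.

mint bay yew teak ash elm reed fig iris poppy moss hop

The first element of pre-order is the root; it splits in-order into left and right subtrees.
Root hop: left subtree has 8 nodes {mint, bay, yew, elm, ash, teak, fig, reed}, right has 3 {moss, iris, poppy}.
  Root fig: left subtree has 6 nodes {mint, bay, yew, elm, ash, teak}, right has 1 {reed}.
    Root elm: left subtree has 3 nodes {mint, bay, yew}, right has 2 {ash, teak}.
      Root yew: left subtree has 2 nodes {mint, bay}, right has 0 { }.
        Root bay: left subtree has 1 node {mint}, right has 0 { }.
      Root ash: left subtree has 0 nodes { }, right has 1 {teak}.
  Root moss: left subtree has 0 nodes { }, right has 2 {iris, poppy}.
    Root poppy: left subtree has 1 node {iris}, right has 0 { }.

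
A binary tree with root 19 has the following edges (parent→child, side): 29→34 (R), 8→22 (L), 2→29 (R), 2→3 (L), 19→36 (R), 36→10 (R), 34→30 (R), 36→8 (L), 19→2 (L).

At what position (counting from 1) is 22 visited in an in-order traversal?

In-order visits the left subtree, then the node, then the right subtree.
At 19: go left to 2.
  At 2: go left to 3.
    3 is a leaf — visit 3.
  Visit 2.
  At 2: go right to 29.
    At 29: no left child.
    Visit 29.
    At 29: go right to 34.
      At 34: no left child.
      Visit 34.
      At 34: go right to 30.
        30 is a leaf — visit 30.
Visit 19.
At 19: go right to 36.
  At 36: go left to 8.
    At 8: go left to 22.
      22 is a leaf — visit 22.
    Visit 8.
    At 8: no right child.
  Visit 36.
  At 36: go right to 10.
    10 is a leaf — visit 10.
Full in-order sequence: 3, 2, 29, 34, 30, 19, 22, 8, 36, 10.

7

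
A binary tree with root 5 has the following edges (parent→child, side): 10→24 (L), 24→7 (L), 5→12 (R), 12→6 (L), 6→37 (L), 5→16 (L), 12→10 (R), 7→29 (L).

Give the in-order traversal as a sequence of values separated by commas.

In-order visits the left subtree, then the node, then the right subtree.
At 5: go left to 16.
  16 is a leaf — visit 16.
Visit 5.
At 5: go right to 12.
  At 12: go left to 6.
    At 6: go left to 37.
      37 is a leaf — visit 37.
    Visit 6.
    At 6: no right child.
  Visit 12.
  At 12: go right to 10.
    At 10: go left to 24.
      At 24: go left to 7.
        At 7: go left to 29.
          29 is a leaf — visit 29.
        Visit 7.
        At 7: no right child.
      Visit 24.
      At 24: no right child.
    Visit 10.
    At 10: no right child.

16, 5, 37, 6, 12, 29, 7, 24, 10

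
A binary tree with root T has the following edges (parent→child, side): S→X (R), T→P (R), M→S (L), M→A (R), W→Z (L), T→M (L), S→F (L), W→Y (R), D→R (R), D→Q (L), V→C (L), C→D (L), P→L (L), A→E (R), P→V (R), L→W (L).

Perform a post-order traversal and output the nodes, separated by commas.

F, X, S, E, A, M, Z, Y, W, L, Q, R, D, C, V, P, T

Post-order visits the left subtree, then the right subtree, then the node.
At T: go left to M.
  At M: go left to S.
    At S: go left to F.
      F is a leaf — visit F.
    At S: go right to X.
      X is a leaf — visit X.
    Visit S.
  At M: go right to A.
    At A: no left child.
    At A: go right to E.
      E is a leaf — visit E.
    Visit A.
  Visit M.
At T: go right to P.
  At P: go left to L.
    At L: go left to W.
      At W: go left to Z.
        Z is a leaf — visit Z.
      At W: go right to Y.
        Y is a leaf — visit Y.
      Visit W.
    At L: no right child.
    Visit L.
  At P: go right to V.
    At V: go left to C.
      At C: go left to D.
        At D: go left to Q.
          Q is a leaf — visit Q.
        At D: go right to R.
          R is a leaf — visit R.
        Visit D.
      At C: no right child.
      Visit C.
    At V: no right child.
    Visit V.
  Visit P.
Visit T.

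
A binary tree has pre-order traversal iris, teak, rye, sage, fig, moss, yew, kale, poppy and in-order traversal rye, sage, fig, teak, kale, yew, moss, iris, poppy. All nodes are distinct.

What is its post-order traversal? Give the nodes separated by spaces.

fig sage rye kale yew moss teak poppy iris

The first element of pre-order is the root; it splits in-order into left and right subtrees.
Root iris: left subtree has 7 nodes {rye, sage, fig, teak, kale, yew, moss}, right has 1 {poppy}.
  Root teak: left subtree has 3 nodes {rye, sage, fig}, right has 3 {kale, yew, moss}.
    Root rye: left subtree has 0 nodes { }, right has 2 {sage, fig}.
      Root sage: left subtree has 0 nodes { }, right has 1 {fig}.
    Root moss: left subtree has 2 nodes {kale, yew}, right has 0 { }.
      Root yew: left subtree has 1 node {kale}, right has 0 { }.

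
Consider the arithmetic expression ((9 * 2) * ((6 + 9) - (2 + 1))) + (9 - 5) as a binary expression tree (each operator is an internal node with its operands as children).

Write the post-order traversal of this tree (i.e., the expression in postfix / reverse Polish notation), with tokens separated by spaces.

9 2 * 6 9 + 2 1 + - * 9 5 - +

Post-order on an expression tree gives postfix notation: for each operator, emit left operand, right operand, then the operator.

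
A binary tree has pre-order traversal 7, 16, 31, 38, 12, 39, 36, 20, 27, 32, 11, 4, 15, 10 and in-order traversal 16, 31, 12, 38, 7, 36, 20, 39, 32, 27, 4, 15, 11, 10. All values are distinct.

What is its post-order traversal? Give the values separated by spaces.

12 38 31 16 20 36 32 15 4 10 11 27 39 7

The first element of pre-order is the root; it splits in-order into left and right subtrees.
Root 7: left subtree has 4 nodes {16, 31, 12, 38}, right has 9 {36, 20, 39, 32, 27, 4, 15, 11, 10}.
  Root 16: left subtree has 0 nodes { }, right has 3 {31, 12, 38}.
    Root 31: left subtree has 0 nodes { }, right has 2 {12, 38}.
      Root 38: left subtree has 1 node {12}, right has 0 { }.
  Root 39: left subtree has 2 nodes {36, 20}, right has 6 {32, 27, 4, 15, 11, 10}.
    Root 36: left subtree has 0 nodes { }, right has 1 {20}.
    Root 27: left subtree has 1 node {32}, right has 4 {4, 15, 11, 10}.
      Root 11: left subtree has 2 nodes {4, 15}, right has 1 {10}.
        Root 4: left subtree has 0 nodes { }, right has 1 {15}.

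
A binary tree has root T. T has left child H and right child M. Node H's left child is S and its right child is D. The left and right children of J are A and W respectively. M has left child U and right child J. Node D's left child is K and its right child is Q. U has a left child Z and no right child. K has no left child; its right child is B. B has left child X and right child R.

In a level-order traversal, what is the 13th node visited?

Level-order visits nodes level by level from the root, left to right within each level.
Level 0: T
Level 1: H, M
Level 2: S, D, U, J
Level 3: K, Q, Z, A, W
Level 4: B
Level 5: X, R
Full level-order sequence: T, H, M, S, D, U, J, K, Q, Z, A, W, B, X, R.

B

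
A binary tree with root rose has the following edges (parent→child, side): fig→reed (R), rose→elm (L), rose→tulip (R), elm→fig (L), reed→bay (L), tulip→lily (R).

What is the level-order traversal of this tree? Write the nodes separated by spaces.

Level-order visits nodes level by level from the root, left to right within each level.
Level 0: rose
Level 1: elm, tulip
Level 2: fig, lily
Level 3: reed
Level 4: bay

rose elm tulip fig lily reed bay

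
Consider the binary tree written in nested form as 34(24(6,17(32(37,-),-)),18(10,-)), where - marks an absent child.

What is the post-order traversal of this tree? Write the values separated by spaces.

Post-order visits the left subtree, then the right subtree, then the node.
At 34: go left to 24.
  At 24: go left to 6.
    6 is a leaf — visit 6.
  At 24: go right to 17.
    At 17: go left to 32.
      At 32: go left to 37.
        37 is a leaf — visit 37.
      At 32: no right child.
      Visit 32.
    At 17: no right child.
    Visit 17.
  Visit 24.
At 34: go right to 18.
  At 18: go left to 10.
    10 is a leaf — visit 10.
  At 18: no right child.
  Visit 18.
Visit 34.

6 37 32 17 24 10 18 34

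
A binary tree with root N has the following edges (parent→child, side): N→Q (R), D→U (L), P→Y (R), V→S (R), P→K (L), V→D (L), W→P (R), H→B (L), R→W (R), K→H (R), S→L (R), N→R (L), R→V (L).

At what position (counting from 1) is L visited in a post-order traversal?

Post-order visits the left subtree, then the right subtree, then the node.
At N: go left to R.
  At R: go left to V.
    At V: go left to D.
      At D: go left to U.
        U is a leaf — visit U.
      At D: no right child.
      Visit D.
    At V: go right to S.
      At S: no left child.
      At S: go right to L.
        L is a leaf — visit L.
      Visit S.
    Visit V.
  At R: go right to W.
    At W: no left child.
    At W: go right to P.
      At P: go left to K.
        At K: no left child.
        At K: go right to H.
          At H: go left to B.
            B is a leaf — visit B.
          At H: no right child.
          Visit H.
        Visit K.
      At P: go right to Y.
        Y is a leaf — visit Y.
      Visit P.
    Visit W.
  Visit R.
At N: go right to Q.
  Q is a leaf — visit Q.
Visit N.
Full post-order sequence: U, D, L, S, V, B, H, K, Y, P, W, R, Q, N.

3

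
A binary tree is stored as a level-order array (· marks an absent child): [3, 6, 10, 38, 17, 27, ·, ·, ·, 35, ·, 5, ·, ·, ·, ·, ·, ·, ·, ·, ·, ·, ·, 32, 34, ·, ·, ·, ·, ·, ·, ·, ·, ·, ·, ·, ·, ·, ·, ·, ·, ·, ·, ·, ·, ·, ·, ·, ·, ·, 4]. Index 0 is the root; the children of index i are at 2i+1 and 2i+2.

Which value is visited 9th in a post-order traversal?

Post-order visits the left subtree, then the right subtree, then the node.
At 3: go left to 6.
  At 6: go left to 38.
    38 is a leaf — visit 38.
  At 6: go right to 17.
    At 17: go left to 35.
      35 is a leaf — visit 35.
    At 17: no right child.
    Visit 17.
  Visit 6.
At 3: go right to 10.
  At 10: go left to 27.
    At 27: go left to 5.
      At 5: go left to 32.
        32 is a leaf — visit 32.
      At 5: go right to 34.
        At 34: no left child.
        At 34: go right to 4.
          4 is a leaf — visit 4.
        Visit 34.
      Visit 5.
    At 27: no right child.
    Visit 27.
  At 10: no right child.
  Visit 10.
Visit 3.
Full post-order sequence: 38, 35, 17, 6, 32, 4, 34, 5, 27, 10, 3.

27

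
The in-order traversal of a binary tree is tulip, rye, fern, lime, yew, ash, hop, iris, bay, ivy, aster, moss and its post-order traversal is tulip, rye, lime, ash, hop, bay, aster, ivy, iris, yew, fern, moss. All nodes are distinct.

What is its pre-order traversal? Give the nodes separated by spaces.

The last element of post-order is the root; it splits in-order into left and right subtrees.
Root moss: left subtree has 11 nodes {tulip, rye, fern, lime, yew, ash, hop, iris, bay, ivy, aster}, right has 0 { }.
  Root fern: left subtree has 2 nodes {tulip, rye}, right has 8 {lime, yew, ash, hop, iris, bay, ivy, aster}.
    Root rye: left subtree has 1 node {tulip}, right has 0 { }.
    Root yew: left subtree has 1 node {lime}, right has 6 {ash, hop, iris, bay, ivy, aster}.
      Root iris: left subtree has 2 nodes {ash, hop}, right has 3 {bay, ivy, aster}.
        Root hop: left subtree has 1 node {ash}, right has 0 { }.
        Root ivy: left subtree has 1 node {bay}, right has 1 {aster}.

moss fern rye tulip yew lime iris hop ash ivy bay aster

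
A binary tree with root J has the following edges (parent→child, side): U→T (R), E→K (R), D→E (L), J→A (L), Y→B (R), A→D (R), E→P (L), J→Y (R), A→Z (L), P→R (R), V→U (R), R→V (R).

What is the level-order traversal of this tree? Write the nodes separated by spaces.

Level-order visits nodes level by level from the root, left to right within each level.
Level 0: J
Level 1: A, Y
Level 2: Z, D, B
Level 3: E
Level 4: P, K
Level 5: R
Level 6: V
Level 7: U
Level 8: T

J A Y Z D B E P K R V U T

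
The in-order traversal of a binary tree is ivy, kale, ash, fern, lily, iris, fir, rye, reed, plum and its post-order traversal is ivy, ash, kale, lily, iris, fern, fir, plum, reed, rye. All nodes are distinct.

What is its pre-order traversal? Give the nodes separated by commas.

rye, fir, fern, kale, ivy, ash, iris, lily, reed, plum

The last element of post-order is the root; it splits in-order into left and right subtrees.
Root rye: left subtree has 7 nodes {ivy, kale, ash, fern, lily, iris, fir}, right has 2 {reed, plum}.
  Root fir: left subtree has 6 nodes {ivy, kale, ash, fern, lily, iris}, right has 0 { }.
    Root fern: left subtree has 3 nodes {ivy, kale, ash}, right has 2 {lily, iris}.
      Root kale: left subtree has 1 node {ivy}, right has 1 {ash}.
      Root iris: left subtree has 1 node {lily}, right has 0 { }.
  Root reed: left subtree has 0 nodes { }, right has 1 {plum}.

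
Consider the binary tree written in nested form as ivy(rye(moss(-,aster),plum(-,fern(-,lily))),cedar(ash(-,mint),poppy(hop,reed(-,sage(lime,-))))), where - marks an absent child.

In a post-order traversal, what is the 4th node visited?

fern

Post-order visits the left subtree, then the right subtree, then the node.
At ivy: go left to rye.
  At rye: go left to moss.
    At moss: no left child.
    At moss: go right to aster.
      aster is a leaf — visit aster.
    Visit moss.
  At rye: go right to plum.
    At plum: no left child.
    At plum: go right to fern.
      At fern: no left child.
      At fern: go right to lily.
        lily is a leaf — visit lily.
      Visit fern.
    Visit plum.
  Visit rye.
At ivy: go right to cedar.
  At cedar: go left to ash.
    At ash: no left child.
    At ash: go right to mint.
      mint is a leaf — visit mint.
    Visit ash.
  At cedar: go right to poppy.
    At poppy: go left to hop.
      hop is a leaf — visit hop.
    At poppy: go right to reed.
      At reed: no left child.
      At reed: go right to sage.
        At sage: go left to lime.
          lime is a leaf — visit lime.
        At sage: no right child.
        Visit sage.
      Visit reed.
    Visit poppy.
  Visit cedar.
Visit ivy.
Full post-order sequence: aster, moss, lily, fern, plum, rye, mint, ash, hop, lime, sage, reed, poppy, cedar, ivy.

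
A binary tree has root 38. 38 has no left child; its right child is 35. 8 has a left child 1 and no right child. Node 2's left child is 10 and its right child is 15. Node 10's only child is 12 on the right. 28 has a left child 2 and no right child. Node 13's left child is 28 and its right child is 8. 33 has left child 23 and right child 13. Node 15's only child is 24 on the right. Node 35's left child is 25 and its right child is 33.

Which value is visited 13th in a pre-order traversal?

8

Pre-order visits the node, then its left subtree, then its right subtree.
Visit 38.
At 38: no left child.
At 38: go right to 35.
  Visit 35.
  At 35: go left to 25.
    25 is a leaf — visit 25.
  At 35: go right to 33.
    Visit 33.
    At 33: go left to 23.
      23 is a leaf — visit 23.
    At 33: go right to 13.
      Visit 13.
      At 13: go left to 28.
        Visit 28.
        At 28: go left to 2.
          Visit 2.
          At 2: go left to 10.
            Visit 10.
            At 10: no left child.
            At 10: go right to 12.
              12 is a leaf — visit 12.
          At 2: go right to 15.
            Visit 15.
            At 15: no left child.
            At 15: go right to 24.
              24 is a leaf — visit 24.
        At 28: no right child.
      At 13: go right to 8.
        Visit 8.
        At 8: go left to 1.
          1 is a leaf — visit 1.
        At 8: no right child.
Full pre-order sequence: 38, 35, 25, 33, 23, 13, 28, 2, 10, 12, 15, 24, 8, 1.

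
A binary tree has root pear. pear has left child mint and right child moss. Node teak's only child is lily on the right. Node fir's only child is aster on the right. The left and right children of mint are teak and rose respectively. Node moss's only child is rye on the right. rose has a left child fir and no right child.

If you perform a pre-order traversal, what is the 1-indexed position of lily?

4

Pre-order visits the node, then its left subtree, then its right subtree.
Visit pear.
At pear: go left to mint.
  Visit mint.
  At mint: go left to teak.
    Visit teak.
    At teak: no left child.
    At teak: go right to lily.
      lily is a leaf — visit lily.
  At mint: go right to rose.
    Visit rose.
    At rose: go left to fir.
      Visit fir.
      At fir: no left child.
      At fir: go right to aster.
        aster is a leaf — visit aster.
    At rose: no right child.
At pear: go right to moss.
  Visit moss.
  At moss: no left child.
  At moss: go right to rye.
    rye is a leaf — visit rye.
Full pre-order sequence: pear, mint, teak, lily, rose, fir, aster, moss, rye.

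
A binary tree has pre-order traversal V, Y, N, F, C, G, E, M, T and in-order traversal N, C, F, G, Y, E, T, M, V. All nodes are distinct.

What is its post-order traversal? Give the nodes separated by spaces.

C G F N T M E Y V

The first element of pre-order is the root; it splits in-order into left and right subtrees.
Root V: left subtree has 8 nodes {N, C, F, G, Y, E, T, M}, right has 0 { }.
  Root Y: left subtree has 4 nodes {N, C, F, G}, right has 3 {E, T, M}.
    Root N: left subtree has 0 nodes { }, right has 3 {C, F, G}.
      Root F: left subtree has 1 node {C}, right has 1 {G}.
    Root E: left subtree has 0 nodes { }, right has 2 {T, M}.
      Root M: left subtree has 1 node {T}, right has 0 { }.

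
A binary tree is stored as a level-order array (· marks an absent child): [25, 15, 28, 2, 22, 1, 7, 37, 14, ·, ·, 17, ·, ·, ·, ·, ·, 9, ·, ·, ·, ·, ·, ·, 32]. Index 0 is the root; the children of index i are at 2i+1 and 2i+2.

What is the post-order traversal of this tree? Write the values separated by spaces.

37 9 14 2 22 15 32 17 1 7 28 25

Post-order visits the left subtree, then the right subtree, then the node.
At 25: go left to 15.
  At 15: go left to 2.
    At 2: go left to 37.
      37 is a leaf — visit 37.
    At 2: go right to 14.
      At 14: go left to 9.
        9 is a leaf — visit 9.
      At 14: no right child.
      Visit 14.
    Visit 2.
  At 15: go right to 22.
    22 is a leaf — visit 22.
  Visit 15.
At 25: go right to 28.
  At 28: go left to 1.
    At 1: go left to 17.
      At 17: no left child.
      At 17: go right to 32.
        32 is a leaf — visit 32.
      Visit 17.
    At 1: no right child.
    Visit 1.
  At 28: go right to 7.
    7 is a leaf — visit 7.
  Visit 28.
Visit 25.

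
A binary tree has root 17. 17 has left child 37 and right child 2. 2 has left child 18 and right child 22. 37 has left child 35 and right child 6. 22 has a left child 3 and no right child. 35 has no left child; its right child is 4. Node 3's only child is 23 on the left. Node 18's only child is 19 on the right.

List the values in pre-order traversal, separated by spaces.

Pre-order visits the node, then its left subtree, then its right subtree.
Visit 17.
At 17: go left to 37.
  Visit 37.
  At 37: go left to 35.
    Visit 35.
    At 35: no left child.
    At 35: go right to 4.
      4 is a leaf — visit 4.
  At 37: go right to 6.
    6 is a leaf — visit 6.
At 17: go right to 2.
  Visit 2.
  At 2: go left to 18.
    Visit 18.
    At 18: no left child.
    At 18: go right to 19.
      19 is a leaf — visit 19.
  At 2: go right to 22.
    Visit 22.
    At 22: go left to 3.
      Visit 3.
      At 3: go left to 23.
        23 is a leaf — visit 23.
      At 3: no right child.
    At 22: no right child.

17 37 35 4 6 2 18 19 22 3 23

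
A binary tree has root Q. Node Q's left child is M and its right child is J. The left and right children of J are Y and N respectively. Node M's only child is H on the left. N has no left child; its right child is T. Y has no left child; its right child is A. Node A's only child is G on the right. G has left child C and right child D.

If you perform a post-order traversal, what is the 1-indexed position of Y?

7

Post-order visits the left subtree, then the right subtree, then the node.
At Q: go left to M.
  At M: go left to H.
    H is a leaf — visit H.
  At M: no right child.
  Visit M.
At Q: go right to J.
  At J: go left to Y.
    At Y: no left child.
    At Y: go right to A.
      At A: no left child.
      At A: go right to G.
        At G: go left to C.
          C is a leaf — visit C.
        At G: go right to D.
          D is a leaf — visit D.
        Visit G.
      Visit A.
    Visit Y.
  At J: go right to N.
    At N: no left child.
    At N: go right to T.
      T is a leaf — visit T.
    Visit N.
  Visit J.
Visit Q.
Full post-order sequence: H, M, C, D, G, A, Y, T, N, J, Q.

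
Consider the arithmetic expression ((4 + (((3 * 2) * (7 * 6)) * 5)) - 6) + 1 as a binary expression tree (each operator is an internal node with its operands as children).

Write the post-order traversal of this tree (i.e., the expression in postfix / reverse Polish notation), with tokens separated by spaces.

4 3 2 * 7 6 * * 5 * + 6 - 1 +

Post-order on an expression tree gives postfix notation: for each operator, emit left operand, right operand, then the operator.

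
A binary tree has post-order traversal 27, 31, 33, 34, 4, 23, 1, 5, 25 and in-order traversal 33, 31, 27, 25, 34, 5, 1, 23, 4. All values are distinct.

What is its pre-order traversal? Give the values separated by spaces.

The last element of post-order is the root; it splits in-order into left and right subtrees.
Root 25: left subtree has 3 nodes {33, 31, 27}, right has 5 {34, 5, 1, 23, 4}.
  Root 33: left subtree has 0 nodes { }, right has 2 {31, 27}.
    Root 31: left subtree has 0 nodes { }, right has 1 {27}.
  Root 5: left subtree has 1 node {34}, right has 3 {1, 23, 4}.
    Root 1: left subtree has 0 nodes { }, right has 2 {23, 4}.
      Root 23: left subtree has 0 nodes { }, right has 1 {4}.

25 33 31 27 5 34 1 23 4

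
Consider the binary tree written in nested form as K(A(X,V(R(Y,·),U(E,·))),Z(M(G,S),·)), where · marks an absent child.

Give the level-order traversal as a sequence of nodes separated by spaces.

Level-order visits nodes level by level from the root, left to right within each level.
Level 0: K
Level 1: A, Z
Level 2: X, V, M
Level 3: R, U, G, S
Level 4: Y, E

K A Z X V M R U G S Y E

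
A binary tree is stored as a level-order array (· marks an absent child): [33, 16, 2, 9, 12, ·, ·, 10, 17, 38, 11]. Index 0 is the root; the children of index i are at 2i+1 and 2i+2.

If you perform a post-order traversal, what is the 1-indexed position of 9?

Post-order visits the left subtree, then the right subtree, then the node.
At 33: go left to 16.
  At 16: go left to 9.
    At 9: go left to 10.
      10 is a leaf — visit 10.
    At 9: go right to 17.
      17 is a leaf — visit 17.
    Visit 9.
  At 16: go right to 12.
    At 12: go left to 38.
      38 is a leaf — visit 38.
    At 12: go right to 11.
      11 is a leaf — visit 11.
    Visit 12.
  Visit 16.
At 33: go right to 2.
  2 is a leaf — visit 2.
Visit 33.
Full post-order sequence: 10, 17, 9, 38, 11, 12, 16, 2, 33.

3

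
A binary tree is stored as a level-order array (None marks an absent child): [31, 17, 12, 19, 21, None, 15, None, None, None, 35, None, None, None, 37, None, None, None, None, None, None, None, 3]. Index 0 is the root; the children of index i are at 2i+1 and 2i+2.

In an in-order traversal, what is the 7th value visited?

In-order visits the left subtree, then the node, then the right subtree.
At 31: go left to 17.
  At 17: go left to 19.
    19 is a leaf — visit 19.
  Visit 17.
  At 17: go right to 21.
    At 21: no left child.
    Visit 21.
    At 21: go right to 35.
      At 35: no left child.
      Visit 35.
      At 35: go right to 3.
        3 is a leaf — visit 3.
Visit 31.
At 31: go right to 12.
  At 12: no left child.
  Visit 12.
  At 12: go right to 15.
    At 15: no left child.
    Visit 15.
    At 15: go right to 37.
      37 is a leaf — visit 37.
Full in-order sequence: 19, 17, 21, 35, 3, 31, 12, 15, 37.

12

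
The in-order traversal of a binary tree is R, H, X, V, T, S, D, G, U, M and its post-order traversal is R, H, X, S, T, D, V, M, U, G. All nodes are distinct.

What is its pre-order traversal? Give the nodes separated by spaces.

G V X H R D T S U M

The last element of post-order is the root; it splits in-order into left and right subtrees.
Root G: left subtree has 7 nodes {R, H, X, V, T, S, D}, right has 2 {U, M}.
  Root V: left subtree has 3 nodes {R, H, X}, right has 3 {T, S, D}.
    Root X: left subtree has 2 nodes {R, H}, right has 0 { }.
      Root H: left subtree has 1 node {R}, right has 0 { }.
    Root D: left subtree has 2 nodes {T, S}, right has 0 { }.
      Root T: left subtree has 0 nodes { }, right has 1 {S}.
  Root U: left subtree has 0 nodes { }, right has 1 {M}.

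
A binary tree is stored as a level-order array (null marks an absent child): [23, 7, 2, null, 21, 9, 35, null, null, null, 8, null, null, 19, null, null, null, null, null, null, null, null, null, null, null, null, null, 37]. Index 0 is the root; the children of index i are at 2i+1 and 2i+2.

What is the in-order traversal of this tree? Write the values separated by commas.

In-order visits the left subtree, then the node, then the right subtree.
At 23: go left to 7.
  At 7: no left child.
  Visit 7.
  At 7: go right to 21.
    At 21: no left child.
    Visit 21.
    At 21: go right to 8.
      8 is a leaf — visit 8.
Visit 23.
At 23: go right to 2.
  At 2: go left to 9.
    9 is a leaf — visit 9.
  Visit 2.
  At 2: go right to 35.
    At 35: go left to 19.
      At 19: go left to 37.
        37 is a leaf — visit 37.
      Visit 19.
      At 19: no right child.
    Visit 35.
    At 35: no right child.

7, 21, 8, 23, 9, 2, 37, 19, 35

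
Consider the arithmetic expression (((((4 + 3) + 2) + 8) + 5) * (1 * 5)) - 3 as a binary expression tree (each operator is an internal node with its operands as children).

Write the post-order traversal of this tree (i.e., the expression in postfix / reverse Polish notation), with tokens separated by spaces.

4 3 + 2 + 8 + 5 + 1 5 * * 3 -

Post-order on an expression tree gives postfix notation: for each operator, emit left operand, right operand, then the operator.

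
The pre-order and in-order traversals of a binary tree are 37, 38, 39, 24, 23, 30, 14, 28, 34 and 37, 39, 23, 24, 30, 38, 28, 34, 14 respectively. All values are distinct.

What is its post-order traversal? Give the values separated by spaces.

23 30 24 39 34 28 14 38 37

The first element of pre-order is the root; it splits in-order into left and right subtrees.
Root 37: left subtree has 0 nodes { }, right has 8 {39, 23, 24, 30, 38, 28, 34, 14}.
  Root 38: left subtree has 4 nodes {39, 23, 24, 30}, right has 3 {28, 34, 14}.
    Root 39: left subtree has 0 nodes { }, right has 3 {23, 24, 30}.
      Root 24: left subtree has 1 node {23}, right has 1 {30}.
    Root 14: left subtree has 2 nodes {28, 34}, right has 0 { }.
      Root 28: left subtree has 0 nodes { }, right has 1 {34}.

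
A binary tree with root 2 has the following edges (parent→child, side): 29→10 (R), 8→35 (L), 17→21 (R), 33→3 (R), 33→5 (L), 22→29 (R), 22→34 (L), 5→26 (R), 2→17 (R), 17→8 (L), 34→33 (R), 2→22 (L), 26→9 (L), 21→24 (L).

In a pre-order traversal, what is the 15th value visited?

24

Pre-order visits the node, then its left subtree, then its right subtree.
Visit 2.
At 2: go left to 22.
  Visit 22.
  At 22: go left to 34.
    Visit 34.
    At 34: no left child.
    At 34: go right to 33.
      Visit 33.
      At 33: go left to 5.
        Visit 5.
        At 5: no left child.
        At 5: go right to 26.
          Visit 26.
          At 26: go left to 9.
            9 is a leaf — visit 9.
          At 26: no right child.
      At 33: go right to 3.
        3 is a leaf — visit 3.
  At 22: go right to 29.
    Visit 29.
    At 29: no left child.
    At 29: go right to 10.
      10 is a leaf — visit 10.
At 2: go right to 17.
  Visit 17.
  At 17: go left to 8.
    Visit 8.
    At 8: go left to 35.
      35 is a leaf — visit 35.
    At 8: no right child.
  At 17: go right to 21.
    Visit 21.
    At 21: go left to 24.
      24 is a leaf — visit 24.
    At 21: no right child.
Full pre-order sequence: 2, 22, 34, 33, 5, 26, 9, 3, 29, 10, 17, 8, 35, 21, 24.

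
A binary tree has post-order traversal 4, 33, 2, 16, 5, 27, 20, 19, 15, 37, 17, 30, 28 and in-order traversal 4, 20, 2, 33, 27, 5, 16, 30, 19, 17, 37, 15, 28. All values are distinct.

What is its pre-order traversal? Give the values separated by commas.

The last element of post-order is the root; it splits in-order into left and right subtrees.
Root 28: left subtree has 12 nodes {4, 20, 2, 33, 27, 5, 16, 30, 19, 17, 37, 15}, right has 0 { }.
  Root 30: left subtree has 7 nodes {4, 20, 2, 33, 27, 5, 16}, right has 4 {19, 17, 37, 15}.
    Root 20: left subtree has 1 node {4}, right has 5 {2, 33, 27, 5, 16}.
      Root 27: left subtree has 2 nodes {2, 33}, right has 2 {5, 16}.
        Root 2: left subtree has 0 nodes { }, right has 1 {33}.
        Root 5: left subtree has 0 nodes { }, right has 1 {16}.
    Root 17: left subtree has 1 node {19}, right has 2 {37, 15}.
      Root 37: left subtree has 0 nodes { }, right has 1 {15}.

28, 30, 20, 4, 27, 2, 33, 5, 16, 17, 19, 37, 15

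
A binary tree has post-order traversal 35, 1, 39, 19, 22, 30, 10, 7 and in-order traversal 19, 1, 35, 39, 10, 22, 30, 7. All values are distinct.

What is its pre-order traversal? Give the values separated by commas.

7, 10, 19, 39, 1, 35, 30, 22

The last element of post-order is the root; it splits in-order into left and right subtrees.
Root 7: left subtree has 7 nodes {19, 1, 35, 39, 10, 22, 30}, right has 0 { }.
  Root 10: left subtree has 4 nodes {19, 1, 35, 39}, right has 2 {22, 30}.
    Root 19: left subtree has 0 nodes { }, right has 3 {1, 35, 39}.
      Root 39: left subtree has 2 nodes {1, 35}, right has 0 { }.
        Root 1: left subtree has 0 nodes { }, right has 1 {35}.
    Root 30: left subtree has 1 node {22}, right has 0 { }.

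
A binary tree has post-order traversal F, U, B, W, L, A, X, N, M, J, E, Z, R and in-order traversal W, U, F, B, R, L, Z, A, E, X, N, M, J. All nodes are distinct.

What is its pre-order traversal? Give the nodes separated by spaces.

The last element of post-order is the root; it splits in-order into left and right subtrees.
Root R: left subtree has 4 nodes {W, U, F, B}, right has 8 {L, Z, A, E, X, N, M, J}.
  Root W: left subtree has 0 nodes { }, right has 3 {U, F, B}.
    Root B: left subtree has 2 nodes {U, F}, right has 0 { }.
      Root U: left subtree has 0 nodes { }, right has 1 {F}.
  Root Z: left subtree has 1 node {L}, right has 6 {A, E, X, N, M, J}.
    Root E: left subtree has 1 node {A}, right has 4 {X, N, M, J}.
      Root J: left subtree has 3 nodes {X, N, M}, right has 0 { }.
        Root M: left subtree has 2 nodes {X, N}, right has 0 { }.
          Root N: left subtree has 1 node {X}, right has 0 { }.

R W B U F Z L E A J M N X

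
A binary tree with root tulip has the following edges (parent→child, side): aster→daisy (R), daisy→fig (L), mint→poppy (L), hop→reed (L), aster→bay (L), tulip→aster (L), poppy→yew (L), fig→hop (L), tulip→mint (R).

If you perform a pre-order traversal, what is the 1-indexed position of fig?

Pre-order visits the node, then its left subtree, then its right subtree.
Visit tulip.
At tulip: go left to aster.
  Visit aster.
  At aster: go left to bay.
    bay is a leaf — visit bay.
  At aster: go right to daisy.
    Visit daisy.
    At daisy: go left to fig.
      Visit fig.
      At fig: go left to hop.
        Visit hop.
        At hop: go left to reed.
          reed is a leaf — visit reed.
        At hop: no right child.
      At fig: no right child.
    At daisy: no right child.
At tulip: go right to mint.
  Visit mint.
  At mint: go left to poppy.
    Visit poppy.
    At poppy: go left to yew.
      yew is a leaf — visit yew.
    At poppy: no right child.
  At mint: no right child.
Full pre-order sequence: tulip, aster, bay, daisy, fig, hop, reed, mint, poppy, yew.

5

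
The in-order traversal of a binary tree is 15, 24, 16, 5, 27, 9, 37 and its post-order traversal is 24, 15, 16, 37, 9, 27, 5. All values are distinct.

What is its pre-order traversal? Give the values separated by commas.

5, 16, 15, 24, 27, 9, 37

The last element of post-order is the root; it splits in-order into left and right subtrees.
Root 5: left subtree has 3 nodes {15, 24, 16}, right has 3 {27, 9, 37}.
  Root 16: left subtree has 2 nodes {15, 24}, right has 0 { }.
    Root 15: left subtree has 0 nodes { }, right has 1 {24}.
  Root 27: left subtree has 0 nodes { }, right has 2 {9, 37}.
    Root 9: left subtree has 0 nodes { }, right has 1 {37}.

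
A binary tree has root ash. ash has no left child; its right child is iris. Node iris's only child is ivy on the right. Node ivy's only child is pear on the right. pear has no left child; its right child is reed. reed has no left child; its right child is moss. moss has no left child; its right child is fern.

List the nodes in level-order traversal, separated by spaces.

Level-order visits nodes level by level from the root, left to right within each level.
Level 0: ash
Level 1: iris
Level 2: ivy
Level 3: pear
Level 4: reed
Level 5: moss
Level 6: fern

ash iris ivy pear reed moss fern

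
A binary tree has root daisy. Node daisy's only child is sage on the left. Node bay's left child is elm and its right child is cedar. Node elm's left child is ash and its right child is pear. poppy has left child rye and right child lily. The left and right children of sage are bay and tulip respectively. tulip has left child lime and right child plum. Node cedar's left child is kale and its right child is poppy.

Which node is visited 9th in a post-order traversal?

bay

Post-order visits the left subtree, then the right subtree, then the node.
At daisy: go left to sage.
  At sage: go left to bay.
    At bay: go left to elm.
      At elm: go left to ash.
        ash is a leaf — visit ash.
      At elm: go right to pear.
        pear is a leaf — visit pear.
      Visit elm.
    At bay: go right to cedar.
      At cedar: go left to kale.
        kale is a leaf — visit kale.
      At cedar: go right to poppy.
        At poppy: go left to rye.
          rye is a leaf — visit rye.
        At poppy: go right to lily.
          lily is a leaf — visit lily.
        Visit poppy.
      Visit cedar.
    Visit bay.
  At sage: go right to tulip.
    At tulip: go left to lime.
      lime is a leaf — visit lime.
    At tulip: go right to plum.
      plum is a leaf — visit plum.
    Visit tulip.
  Visit sage.
At daisy: no right child.
Visit daisy.
Full post-order sequence: ash, pear, elm, kale, rye, lily, poppy, cedar, bay, lime, plum, tulip, sage, daisy.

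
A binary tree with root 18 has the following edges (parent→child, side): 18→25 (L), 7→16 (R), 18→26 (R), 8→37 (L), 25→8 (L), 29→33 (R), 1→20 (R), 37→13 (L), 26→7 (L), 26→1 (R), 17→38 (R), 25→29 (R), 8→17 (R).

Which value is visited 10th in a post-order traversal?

Post-order visits the left subtree, then the right subtree, then the node.
At 18: go left to 25.
  At 25: go left to 8.
    At 8: go left to 37.
      At 37: go left to 13.
        13 is a leaf — visit 13.
      At 37: no right child.
      Visit 37.
    At 8: go right to 17.
      At 17: no left child.
      At 17: go right to 38.
        38 is a leaf — visit 38.
      Visit 17.
    Visit 8.
  At 25: go right to 29.
    At 29: no left child.
    At 29: go right to 33.
      33 is a leaf — visit 33.
    Visit 29.
  Visit 25.
At 18: go right to 26.
  At 26: go left to 7.
    At 7: no left child.
    At 7: go right to 16.
      16 is a leaf — visit 16.
    Visit 7.
  At 26: go right to 1.
    At 1: no left child.
    At 1: go right to 20.
      20 is a leaf — visit 20.
    Visit 1.
  Visit 26.
Visit 18.
Full post-order sequence: 13, 37, 38, 17, 8, 33, 29, 25, 16, 7, 20, 1, 26, 18.

7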